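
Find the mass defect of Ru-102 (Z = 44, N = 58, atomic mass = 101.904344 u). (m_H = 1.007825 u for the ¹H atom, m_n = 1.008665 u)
Δm = Z·m_H + N·m_n − M = 0.9425 u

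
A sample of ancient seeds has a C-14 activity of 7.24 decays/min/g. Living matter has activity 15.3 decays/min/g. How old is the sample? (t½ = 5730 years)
Age = t½ × log₂(A₀/A) = 6185 years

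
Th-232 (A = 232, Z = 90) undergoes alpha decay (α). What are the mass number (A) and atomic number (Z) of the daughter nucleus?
Daughter: A = 228, Z = 88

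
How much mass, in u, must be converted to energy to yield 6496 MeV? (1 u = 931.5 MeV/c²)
m = E/c² = 6.974 u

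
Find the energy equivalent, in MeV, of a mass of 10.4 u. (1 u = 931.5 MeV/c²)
E = mc² = 9688 MeV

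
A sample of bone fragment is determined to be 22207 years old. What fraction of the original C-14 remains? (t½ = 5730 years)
N/N₀ = (1/2)^(t/t½) = 0.06813 = 6.81%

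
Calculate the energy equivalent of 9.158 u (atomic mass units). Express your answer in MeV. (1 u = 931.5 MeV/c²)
E = mc² = 8531 MeV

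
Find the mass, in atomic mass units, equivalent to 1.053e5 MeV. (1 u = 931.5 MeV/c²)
m = E/c² = 113 u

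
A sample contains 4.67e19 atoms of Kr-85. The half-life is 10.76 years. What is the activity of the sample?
A = λN = 3.008e18 decays/year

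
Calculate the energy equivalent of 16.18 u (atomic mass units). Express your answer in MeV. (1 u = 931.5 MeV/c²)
E = mc² = 15070 MeV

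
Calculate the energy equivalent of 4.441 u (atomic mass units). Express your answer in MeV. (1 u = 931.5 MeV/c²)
E = mc² = 4137 MeV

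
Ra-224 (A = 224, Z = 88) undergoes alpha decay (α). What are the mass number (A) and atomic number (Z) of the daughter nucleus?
Daughter: A = 220, Z = 86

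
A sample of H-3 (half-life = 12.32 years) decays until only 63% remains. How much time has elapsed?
t = t½ × log₂(N₀/N) = 8.212 years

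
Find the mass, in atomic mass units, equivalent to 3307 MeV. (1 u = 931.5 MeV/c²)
m = E/c² = 3.55 u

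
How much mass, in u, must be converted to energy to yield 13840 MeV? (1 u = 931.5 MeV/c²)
m = E/c² = 14.86 u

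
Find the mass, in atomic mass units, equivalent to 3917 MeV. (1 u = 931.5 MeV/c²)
m = E/c² = 4.205 u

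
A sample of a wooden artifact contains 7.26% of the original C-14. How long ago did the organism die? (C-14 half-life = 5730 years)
Age = t½ × log₂(1/ratio) = 21680 years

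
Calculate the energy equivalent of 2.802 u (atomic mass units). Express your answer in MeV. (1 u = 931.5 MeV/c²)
E = mc² = 2610 MeV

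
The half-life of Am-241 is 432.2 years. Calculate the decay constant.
λ = ln(2)/t½ = 0.001604 year⁻¹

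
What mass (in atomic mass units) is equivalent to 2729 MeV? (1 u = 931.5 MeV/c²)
m = E/c² = 2.93 u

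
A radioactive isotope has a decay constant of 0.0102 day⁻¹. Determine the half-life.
t½ = ln(2)/λ = 67.96 days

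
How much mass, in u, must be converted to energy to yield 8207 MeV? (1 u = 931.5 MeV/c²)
m = E/c² = 8.811 u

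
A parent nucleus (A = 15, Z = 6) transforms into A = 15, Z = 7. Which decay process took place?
ΔA = 0, ΔZ = +1 ⇒ beta-minus decay (β⁻)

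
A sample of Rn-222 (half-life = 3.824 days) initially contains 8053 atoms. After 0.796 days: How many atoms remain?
N = N₀(1/2)^(t/t½) = 6971 atoms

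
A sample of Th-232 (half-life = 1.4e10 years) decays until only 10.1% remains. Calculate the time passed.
t = t½ × log₂(N₀/N) = 4.631e10 years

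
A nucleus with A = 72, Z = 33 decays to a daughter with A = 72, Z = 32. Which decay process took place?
ΔA = 0, ΔZ = -1 ⇒ beta-plus decay (β⁺) or electron capture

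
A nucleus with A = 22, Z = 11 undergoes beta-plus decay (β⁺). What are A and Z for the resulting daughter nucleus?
Daughter: A = 22, Z = 10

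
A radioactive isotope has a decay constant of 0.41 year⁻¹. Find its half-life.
t½ = ln(2)/λ = 1.691 years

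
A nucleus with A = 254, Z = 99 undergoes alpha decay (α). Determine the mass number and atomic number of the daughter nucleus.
Daughter: A = 250, Z = 97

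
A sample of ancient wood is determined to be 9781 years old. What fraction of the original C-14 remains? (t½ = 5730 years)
N/N₀ = (1/2)^(t/t½) = 0.3063 = 30.6%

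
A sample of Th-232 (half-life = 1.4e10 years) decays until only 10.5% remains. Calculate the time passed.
t = t½ × log₂(N₀/N) = 4.552e10 years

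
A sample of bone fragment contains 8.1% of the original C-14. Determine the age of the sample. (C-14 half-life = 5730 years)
Age = t½ × log₂(1/ratio) = 20780 years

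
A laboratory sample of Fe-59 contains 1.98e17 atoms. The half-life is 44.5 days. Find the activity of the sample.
A = λN = 3.084e15 decays/day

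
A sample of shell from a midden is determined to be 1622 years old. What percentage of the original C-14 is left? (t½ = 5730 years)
N/N₀ = (1/2)^(t/t½) = 0.8218 = 82.2%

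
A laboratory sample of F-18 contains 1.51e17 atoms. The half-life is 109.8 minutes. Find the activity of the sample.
A = λN = 9.532e14 decays/minute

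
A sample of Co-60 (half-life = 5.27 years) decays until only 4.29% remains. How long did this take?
t = t½ × log₂(N₀/N) = 23.94 years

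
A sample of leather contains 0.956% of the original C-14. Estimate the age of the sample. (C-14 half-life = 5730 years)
Age = t½ × log₂(1/ratio) = 38440 years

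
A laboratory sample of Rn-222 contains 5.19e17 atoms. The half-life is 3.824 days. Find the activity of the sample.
A = λN = 9.408e16 decays/day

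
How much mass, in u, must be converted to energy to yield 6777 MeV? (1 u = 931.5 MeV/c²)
m = E/c² = 7.275 u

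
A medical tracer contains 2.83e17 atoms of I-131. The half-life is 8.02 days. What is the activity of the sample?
A = λN = 2.446e16 decays/day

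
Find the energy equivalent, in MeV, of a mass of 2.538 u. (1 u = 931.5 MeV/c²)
E = mc² = 2364 MeV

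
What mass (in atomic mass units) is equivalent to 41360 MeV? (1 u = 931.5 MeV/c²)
m = E/c² = 44.4 u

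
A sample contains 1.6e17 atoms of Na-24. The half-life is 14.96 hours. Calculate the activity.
A = λN = 7.413e15 decays/hour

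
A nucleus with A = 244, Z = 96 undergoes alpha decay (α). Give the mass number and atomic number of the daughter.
Daughter: A = 240, Z = 94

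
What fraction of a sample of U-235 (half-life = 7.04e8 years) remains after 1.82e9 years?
N/N₀ = (1/2)^(t/t½) = 0.1666 = 16.7%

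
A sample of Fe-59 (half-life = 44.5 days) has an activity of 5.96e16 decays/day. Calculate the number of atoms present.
N = A/λ = 3.826e18 atoms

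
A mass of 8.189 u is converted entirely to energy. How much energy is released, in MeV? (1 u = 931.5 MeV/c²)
E = mc² = 7628 MeV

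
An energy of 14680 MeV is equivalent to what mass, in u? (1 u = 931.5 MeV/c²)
m = E/c² = 15.76 u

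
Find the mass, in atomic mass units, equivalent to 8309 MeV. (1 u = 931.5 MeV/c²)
m = E/c² = 8.92 u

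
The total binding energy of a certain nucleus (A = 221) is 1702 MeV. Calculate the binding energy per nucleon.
B.E./A = 1702/221 = 7.701 MeV/nucleon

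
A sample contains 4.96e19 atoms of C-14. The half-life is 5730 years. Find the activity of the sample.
A = λN = 6e15 decays/year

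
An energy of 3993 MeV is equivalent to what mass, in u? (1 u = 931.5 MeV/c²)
m = E/c² = 4.287 u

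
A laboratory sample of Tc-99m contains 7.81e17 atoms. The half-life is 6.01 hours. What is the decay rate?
A = λN = 9.007e16 decays/hour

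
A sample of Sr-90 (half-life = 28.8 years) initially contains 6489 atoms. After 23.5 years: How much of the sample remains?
N = N₀(1/2)^(t/t½) = 3686 atoms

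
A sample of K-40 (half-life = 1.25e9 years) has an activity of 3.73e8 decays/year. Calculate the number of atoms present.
N = A/λ = 6.727e17 atoms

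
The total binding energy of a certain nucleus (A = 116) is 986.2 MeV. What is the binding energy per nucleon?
B.E./A = 986.2/116 = 8.502 MeV/nucleon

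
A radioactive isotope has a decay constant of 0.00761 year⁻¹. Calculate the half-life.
t½ = ln(2)/λ = 91.08 years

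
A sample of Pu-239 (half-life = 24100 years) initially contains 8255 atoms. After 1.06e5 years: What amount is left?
N = N₀(1/2)^(t/t½) = 391.5 atoms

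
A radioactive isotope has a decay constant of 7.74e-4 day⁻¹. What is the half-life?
t½ = ln(2)/λ = 895.5 days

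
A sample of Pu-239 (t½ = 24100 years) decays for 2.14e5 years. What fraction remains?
N/N₀ = (1/2)^(t/t½) = 0.002123 = 0.212%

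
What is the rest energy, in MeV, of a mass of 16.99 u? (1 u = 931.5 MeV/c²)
E = mc² = 15830 MeV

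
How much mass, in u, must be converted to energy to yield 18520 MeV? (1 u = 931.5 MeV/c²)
m = E/c² = 19.88 u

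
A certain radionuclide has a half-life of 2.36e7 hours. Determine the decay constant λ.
λ = ln(2)/t½ = 2.937e-8 hour⁻¹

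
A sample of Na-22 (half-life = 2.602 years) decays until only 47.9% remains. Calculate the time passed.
t = t½ × log₂(N₀/N) = 2.763 years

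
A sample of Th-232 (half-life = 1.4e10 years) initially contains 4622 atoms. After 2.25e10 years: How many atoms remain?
N = N₀(1/2)^(t/t½) = 1517 atoms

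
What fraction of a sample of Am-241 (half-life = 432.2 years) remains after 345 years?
N/N₀ = (1/2)^(t/t½) = 0.575 = 57.5%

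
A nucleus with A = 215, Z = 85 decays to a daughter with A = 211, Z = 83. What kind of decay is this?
ΔA = -4, ΔZ = -2 ⇒ alpha decay (α)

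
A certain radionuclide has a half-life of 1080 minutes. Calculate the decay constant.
λ = ln(2)/t½ = 6.418e-4 minute⁻¹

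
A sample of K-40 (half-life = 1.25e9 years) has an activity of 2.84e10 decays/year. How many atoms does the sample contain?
N = A/λ = 5.122e19 atoms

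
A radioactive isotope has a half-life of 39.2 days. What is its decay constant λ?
λ = ln(2)/t½ = 0.01768 day⁻¹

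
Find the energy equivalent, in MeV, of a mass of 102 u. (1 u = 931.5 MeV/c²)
E = mc² = 95010 MeV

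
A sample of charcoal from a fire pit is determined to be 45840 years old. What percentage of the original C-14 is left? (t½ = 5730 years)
N/N₀ = (1/2)^(t/t½) = 0.003906 = 0.391%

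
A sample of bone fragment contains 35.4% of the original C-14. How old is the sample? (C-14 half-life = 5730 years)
Age = t½ × log₂(1/ratio) = 8585 years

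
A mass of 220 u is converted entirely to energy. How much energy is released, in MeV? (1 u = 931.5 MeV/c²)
E = mc² = 2.049e5 MeV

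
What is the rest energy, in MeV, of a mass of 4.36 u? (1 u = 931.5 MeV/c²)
E = mc² = 4061 MeV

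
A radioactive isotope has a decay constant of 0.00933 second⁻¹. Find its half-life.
t½ = ln(2)/λ = 74.29 seconds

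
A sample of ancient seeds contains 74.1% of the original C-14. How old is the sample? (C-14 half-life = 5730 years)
Age = t½ × log₂(1/ratio) = 2478 years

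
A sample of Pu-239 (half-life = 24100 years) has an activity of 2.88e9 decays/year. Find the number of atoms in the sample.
N = A/λ = 1.001e14 atoms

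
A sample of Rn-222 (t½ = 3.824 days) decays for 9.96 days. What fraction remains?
N/N₀ = (1/2)^(t/t½) = 0.1644 = 16.4%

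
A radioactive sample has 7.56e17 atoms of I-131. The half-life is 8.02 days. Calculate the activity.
A = λN = 6.534e16 decays/day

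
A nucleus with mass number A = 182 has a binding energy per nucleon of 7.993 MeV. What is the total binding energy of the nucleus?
B.E. = 7.993 × 182 = 1455 MeV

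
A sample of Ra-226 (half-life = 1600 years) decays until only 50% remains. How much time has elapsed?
t = t½ × log₂(N₀/N) = 1600 years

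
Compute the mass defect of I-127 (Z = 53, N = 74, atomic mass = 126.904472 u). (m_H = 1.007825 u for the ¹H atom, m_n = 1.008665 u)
Δm = Z·m_H + N·m_n − M = 1.151 u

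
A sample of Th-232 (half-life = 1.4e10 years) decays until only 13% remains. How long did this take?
t = t½ × log₂(N₀/N) = 4.121e10 years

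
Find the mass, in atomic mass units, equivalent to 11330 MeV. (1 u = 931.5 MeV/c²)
m = E/c² = 12.16 u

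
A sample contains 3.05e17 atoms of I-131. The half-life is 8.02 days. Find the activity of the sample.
A = λN = 2.636e16 decays/day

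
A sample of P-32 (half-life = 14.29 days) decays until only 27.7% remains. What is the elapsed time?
t = t½ × log₂(N₀/N) = 26.47 days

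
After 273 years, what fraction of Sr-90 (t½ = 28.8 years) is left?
N/N₀ = (1/2)^(t/t½) = 0.001401 = 0.14%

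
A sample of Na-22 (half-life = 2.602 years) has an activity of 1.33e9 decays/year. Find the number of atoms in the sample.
N = A/λ = 4.993e9 atoms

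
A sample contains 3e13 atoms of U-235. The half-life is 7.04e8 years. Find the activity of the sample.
A = λN = 29540 decays/year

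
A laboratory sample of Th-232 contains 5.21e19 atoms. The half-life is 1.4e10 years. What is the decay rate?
A = λN = 2.579e9 decays/year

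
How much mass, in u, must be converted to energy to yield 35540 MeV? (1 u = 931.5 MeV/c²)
m = E/c² = 38.15 u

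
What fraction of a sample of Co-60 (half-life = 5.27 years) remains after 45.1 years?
N/N₀ = (1/2)^(t/t½) = 0.002654 = 0.265%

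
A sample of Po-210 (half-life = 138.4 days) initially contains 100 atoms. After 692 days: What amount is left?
N = N₀(1/2)^(t/t½) = 3.125 atoms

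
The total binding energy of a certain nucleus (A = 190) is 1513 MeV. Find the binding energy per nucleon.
B.E./A = 1513/190 = 7.963 MeV/nucleon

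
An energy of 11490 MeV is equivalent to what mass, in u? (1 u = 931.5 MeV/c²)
m = E/c² = 12.33 u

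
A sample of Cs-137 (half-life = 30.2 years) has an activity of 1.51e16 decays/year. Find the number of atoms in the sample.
N = A/λ = 6.579e17 atoms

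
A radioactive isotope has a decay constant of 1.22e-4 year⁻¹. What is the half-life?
t½ = ln(2)/λ = 5682 years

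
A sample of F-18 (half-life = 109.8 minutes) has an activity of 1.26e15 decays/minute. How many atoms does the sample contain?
N = A/λ = 1.996e17 atoms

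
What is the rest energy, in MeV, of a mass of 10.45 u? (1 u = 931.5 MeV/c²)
E = mc² = 9734 MeV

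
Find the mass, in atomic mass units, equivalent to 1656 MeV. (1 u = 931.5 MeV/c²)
m = E/c² = 1.778 u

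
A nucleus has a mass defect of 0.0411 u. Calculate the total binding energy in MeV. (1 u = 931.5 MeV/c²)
B.E. = Δm × 931.5 = 38.28 MeV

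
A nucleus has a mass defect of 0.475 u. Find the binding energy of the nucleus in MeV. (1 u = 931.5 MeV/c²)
B.E. = Δm × 931.5 = 442.5 MeV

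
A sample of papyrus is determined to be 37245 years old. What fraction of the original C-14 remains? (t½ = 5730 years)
N/N₀ = (1/2)^(t/t½) = 0.01105 = 1.1%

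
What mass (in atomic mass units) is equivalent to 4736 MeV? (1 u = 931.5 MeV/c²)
m = E/c² = 5.084 u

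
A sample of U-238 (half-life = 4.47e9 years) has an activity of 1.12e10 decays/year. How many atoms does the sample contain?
N = A/λ = 7.223e19 atoms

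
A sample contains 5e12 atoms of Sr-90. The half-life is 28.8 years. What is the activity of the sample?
A = λN = 1.203e11 decays/year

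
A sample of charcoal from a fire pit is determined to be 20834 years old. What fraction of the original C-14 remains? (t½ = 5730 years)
N/N₀ = (1/2)^(t/t½) = 0.08044 = 8.04%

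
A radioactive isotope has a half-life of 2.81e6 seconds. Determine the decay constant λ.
λ = ln(2)/t½ = 2.467e-7 second⁻¹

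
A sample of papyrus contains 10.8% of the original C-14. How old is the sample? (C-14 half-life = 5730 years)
Age = t½ × log₂(1/ratio) = 18400 years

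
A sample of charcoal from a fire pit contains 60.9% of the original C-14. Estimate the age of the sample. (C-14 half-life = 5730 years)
Age = t½ × log₂(1/ratio) = 4100 years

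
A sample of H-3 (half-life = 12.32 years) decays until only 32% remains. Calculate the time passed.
t = t½ × log₂(N₀/N) = 20.25 years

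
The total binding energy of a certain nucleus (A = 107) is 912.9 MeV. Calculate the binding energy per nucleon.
B.E./A = 912.9/107 = 8.532 MeV/nucleon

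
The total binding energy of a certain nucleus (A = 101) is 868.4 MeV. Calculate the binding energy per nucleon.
B.E./A = 868.4/101 = 8.598 MeV/nucleon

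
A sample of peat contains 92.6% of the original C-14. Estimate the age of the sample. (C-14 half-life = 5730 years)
Age = t½ × log₂(1/ratio) = 635.5 years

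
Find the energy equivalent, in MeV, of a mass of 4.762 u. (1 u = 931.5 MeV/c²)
E = mc² = 4436 MeV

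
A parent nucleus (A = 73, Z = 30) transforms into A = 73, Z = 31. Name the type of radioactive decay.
ΔA = 0, ΔZ = +1 ⇒ beta-minus decay (β⁻)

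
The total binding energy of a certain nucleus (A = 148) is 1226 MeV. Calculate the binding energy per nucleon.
B.E./A = 1226/148 = 8.284 MeV/nucleon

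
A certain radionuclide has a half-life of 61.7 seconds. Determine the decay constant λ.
λ = ln(2)/t½ = 0.01123 second⁻¹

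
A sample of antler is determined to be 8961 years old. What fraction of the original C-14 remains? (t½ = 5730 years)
N/N₀ = (1/2)^(t/t½) = 0.3382 = 33.8%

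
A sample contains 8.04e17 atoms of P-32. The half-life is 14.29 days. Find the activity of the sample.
A = λN = 3.9e16 decays/day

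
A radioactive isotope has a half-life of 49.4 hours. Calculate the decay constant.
λ = ln(2)/t½ = 0.01403 hour⁻¹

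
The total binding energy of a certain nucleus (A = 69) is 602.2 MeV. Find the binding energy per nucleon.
B.E./A = 602.2/69 = 8.728 MeV/nucleon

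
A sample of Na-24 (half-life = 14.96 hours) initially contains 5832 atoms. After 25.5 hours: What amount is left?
N = N₀(1/2)^(t/t½) = 1789 atoms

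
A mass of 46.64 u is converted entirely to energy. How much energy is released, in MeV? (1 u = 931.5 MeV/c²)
E = mc² = 43450 MeV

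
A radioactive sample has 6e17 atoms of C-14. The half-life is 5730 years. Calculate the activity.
A = λN = 7.258e13 decays/year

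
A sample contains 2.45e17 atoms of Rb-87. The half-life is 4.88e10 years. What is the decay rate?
A = λN = 3.48e6 decays/year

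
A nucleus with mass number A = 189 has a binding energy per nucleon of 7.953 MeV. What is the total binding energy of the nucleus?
B.E. = 7.953 × 189 = 1503 MeV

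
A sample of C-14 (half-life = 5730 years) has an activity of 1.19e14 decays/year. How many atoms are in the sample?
N = A/λ = 9.837e17 atoms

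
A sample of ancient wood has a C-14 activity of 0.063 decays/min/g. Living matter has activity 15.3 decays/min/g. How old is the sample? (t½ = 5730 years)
Age = t½ × log₂(A₀/A) = 45400 years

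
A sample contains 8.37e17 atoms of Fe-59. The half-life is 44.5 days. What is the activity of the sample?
A = λN = 1.304e16 decays/day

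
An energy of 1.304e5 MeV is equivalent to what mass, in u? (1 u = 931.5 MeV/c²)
m = E/c² = 140 u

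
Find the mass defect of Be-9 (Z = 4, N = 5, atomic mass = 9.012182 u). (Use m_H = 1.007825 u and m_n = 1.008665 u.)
Δm = Z·m_H + N·m_n − M = 0.06244 u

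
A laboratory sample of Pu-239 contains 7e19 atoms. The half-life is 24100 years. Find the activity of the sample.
A = λN = 2.013e15 decays/year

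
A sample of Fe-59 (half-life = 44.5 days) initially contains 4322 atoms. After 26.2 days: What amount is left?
N = N₀(1/2)^(t/t½) = 2874 atoms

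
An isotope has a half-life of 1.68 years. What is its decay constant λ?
λ = ln(2)/t½ = 0.4126 year⁻¹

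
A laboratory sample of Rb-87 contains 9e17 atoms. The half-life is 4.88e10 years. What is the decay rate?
A = λN = 1.278e7 decays/year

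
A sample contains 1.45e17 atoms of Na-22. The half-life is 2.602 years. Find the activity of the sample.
A = λN = 3.863e16 decays/year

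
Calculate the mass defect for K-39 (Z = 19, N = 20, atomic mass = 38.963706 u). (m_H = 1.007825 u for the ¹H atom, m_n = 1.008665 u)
Δm = Z·m_H + N·m_n − M = 0.3583 u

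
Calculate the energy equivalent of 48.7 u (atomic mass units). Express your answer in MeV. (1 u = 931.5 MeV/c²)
E = mc² = 45360 MeV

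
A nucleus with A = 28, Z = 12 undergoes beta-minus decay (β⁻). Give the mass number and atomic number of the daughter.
Daughter: A = 28, Z = 13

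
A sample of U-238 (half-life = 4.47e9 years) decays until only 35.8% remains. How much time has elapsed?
t = t½ × log₂(N₀/N) = 6.624e9 years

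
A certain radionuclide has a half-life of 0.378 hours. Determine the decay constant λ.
λ = ln(2)/t½ = 1.834 hour⁻¹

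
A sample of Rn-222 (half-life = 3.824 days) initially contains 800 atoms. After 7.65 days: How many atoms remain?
N = N₀(1/2)^(t/t½) = 199.9 atoms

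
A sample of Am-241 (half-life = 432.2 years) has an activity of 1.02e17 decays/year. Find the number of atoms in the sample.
N = A/λ = 6.36e19 atoms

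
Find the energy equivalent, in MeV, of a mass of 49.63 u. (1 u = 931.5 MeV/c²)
E = mc² = 46230 MeV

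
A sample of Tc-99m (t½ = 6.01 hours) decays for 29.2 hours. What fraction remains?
N/N₀ = (1/2)^(t/t½) = 0.03447 = 3.45%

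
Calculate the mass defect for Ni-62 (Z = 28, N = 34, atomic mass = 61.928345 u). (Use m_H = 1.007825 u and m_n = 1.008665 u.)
Δm = Z·m_H + N·m_n − M = 0.5854 u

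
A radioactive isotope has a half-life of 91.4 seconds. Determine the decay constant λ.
λ = ln(2)/t½ = 0.007584 second⁻¹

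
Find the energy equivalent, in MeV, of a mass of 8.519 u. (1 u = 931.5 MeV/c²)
E = mc² = 7935 MeV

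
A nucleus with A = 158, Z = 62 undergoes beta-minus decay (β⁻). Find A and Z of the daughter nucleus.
Daughter: A = 158, Z = 63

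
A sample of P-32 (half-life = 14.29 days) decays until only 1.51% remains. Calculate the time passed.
t = t½ × log₂(N₀/N) = 86.44 days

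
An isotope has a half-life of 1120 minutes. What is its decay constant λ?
λ = ln(2)/t½ = 6.189e-4 minute⁻¹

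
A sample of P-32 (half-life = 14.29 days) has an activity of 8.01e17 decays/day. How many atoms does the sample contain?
N = A/λ = 1.651e19 atoms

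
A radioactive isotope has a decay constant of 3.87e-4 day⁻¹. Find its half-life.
t½ = ln(2)/λ = 1791 days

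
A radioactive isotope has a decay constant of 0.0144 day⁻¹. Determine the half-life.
t½ = ln(2)/λ = 48.14 days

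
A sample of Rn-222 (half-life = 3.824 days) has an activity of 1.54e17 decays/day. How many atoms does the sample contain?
N = A/λ = 8.496e17 atoms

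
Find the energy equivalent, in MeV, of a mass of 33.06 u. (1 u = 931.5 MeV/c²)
E = mc² = 30800 MeV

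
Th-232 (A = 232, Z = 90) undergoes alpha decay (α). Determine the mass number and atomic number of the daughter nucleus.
Daughter: A = 228, Z = 88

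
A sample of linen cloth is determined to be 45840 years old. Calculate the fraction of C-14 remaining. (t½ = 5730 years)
N/N₀ = (1/2)^(t/t½) = 0.003906 = 0.391%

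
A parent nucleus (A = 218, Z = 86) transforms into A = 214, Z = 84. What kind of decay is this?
ΔA = -4, ΔZ = -2 ⇒ alpha decay (α)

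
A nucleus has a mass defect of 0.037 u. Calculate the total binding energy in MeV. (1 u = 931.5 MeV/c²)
B.E. = Δm × 931.5 = 34.47 MeV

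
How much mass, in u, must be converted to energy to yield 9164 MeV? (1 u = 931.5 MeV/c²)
m = E/c² = 9.838 u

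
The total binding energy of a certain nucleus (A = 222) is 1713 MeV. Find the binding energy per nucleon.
B.E./A = 1713/222 = 7.716 MeV/nucleon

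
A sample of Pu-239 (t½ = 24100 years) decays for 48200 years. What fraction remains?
N/N₀ = (1/2)^(t/t½) = 0.25 = 25%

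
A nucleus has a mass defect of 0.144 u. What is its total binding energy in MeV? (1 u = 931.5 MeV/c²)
B.E. = Δm × 931.5 = 134.1 MeV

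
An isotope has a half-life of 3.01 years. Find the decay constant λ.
λ = ln(2)/t½ = 0.2303 year⁻¹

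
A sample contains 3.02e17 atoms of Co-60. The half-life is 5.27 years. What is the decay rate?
A = λN = 3.972e16 decays/year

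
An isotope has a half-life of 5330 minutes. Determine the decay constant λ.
λ = ln(2)/t½ = 1.3e-4 minute⁻¹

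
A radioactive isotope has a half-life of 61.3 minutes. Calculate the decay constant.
λ = ln(2)/t½ = 0.01131 minute⁻¹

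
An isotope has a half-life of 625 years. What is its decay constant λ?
λ = ln(2)/t½ = 0.001109 year⁻¹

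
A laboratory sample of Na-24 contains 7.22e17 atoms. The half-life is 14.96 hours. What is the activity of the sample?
A = λN = 3.345e16 decays/hour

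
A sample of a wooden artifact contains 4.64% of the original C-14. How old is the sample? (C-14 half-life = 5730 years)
Age = t½ × log₂(1/ratio) = 25380 years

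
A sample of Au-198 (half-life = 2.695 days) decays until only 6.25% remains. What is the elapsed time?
t = t½ × log₂(N₀/N) = 10.78 days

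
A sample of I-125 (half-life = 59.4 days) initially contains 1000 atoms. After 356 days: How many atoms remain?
N = N₀(1/2)^(t/t½) = 15.7 atoms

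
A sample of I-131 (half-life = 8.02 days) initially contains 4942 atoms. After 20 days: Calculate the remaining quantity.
N = N₀(1/2)^(t/t½) = 877.4 atoms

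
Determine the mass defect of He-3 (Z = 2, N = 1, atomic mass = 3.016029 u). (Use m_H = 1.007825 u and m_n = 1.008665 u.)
Δm = Z·m_H + N·m_n − M = 0.008286 u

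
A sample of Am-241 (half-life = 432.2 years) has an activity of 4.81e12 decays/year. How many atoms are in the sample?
N = A/λ = 2.999e15 atoms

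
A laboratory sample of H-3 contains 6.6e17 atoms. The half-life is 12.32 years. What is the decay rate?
A = λN = 3.713e16 decays/year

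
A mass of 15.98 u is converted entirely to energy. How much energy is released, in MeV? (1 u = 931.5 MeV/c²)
E = mc² = 14890 MeV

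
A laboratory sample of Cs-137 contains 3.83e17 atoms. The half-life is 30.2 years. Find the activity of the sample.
A = λN = 8.791e15 decays/year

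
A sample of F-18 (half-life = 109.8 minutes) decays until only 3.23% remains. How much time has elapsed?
t = t½ × log₂(N₀/N) = 543.8 minutes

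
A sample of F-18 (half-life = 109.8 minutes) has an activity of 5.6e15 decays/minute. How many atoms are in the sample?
N = A/λ = 8.871e17 atoms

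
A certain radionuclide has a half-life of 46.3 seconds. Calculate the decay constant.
λ = ln(2)/t½ = 0.01497 second⁻¹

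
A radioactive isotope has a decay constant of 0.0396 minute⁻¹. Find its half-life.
t½ = ln(2)/λ = 17.5 minutes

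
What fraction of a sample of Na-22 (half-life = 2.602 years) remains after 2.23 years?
N/N₀ = (1/2)^(t/t½) = 0.5521 = 55.2%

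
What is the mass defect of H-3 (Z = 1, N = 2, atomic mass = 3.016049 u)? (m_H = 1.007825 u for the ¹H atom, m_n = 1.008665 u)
Δm = Z·m_H + N·m_n − M = 0.009106 u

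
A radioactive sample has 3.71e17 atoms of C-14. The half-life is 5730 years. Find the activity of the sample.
A = λN = 4.488e13 decays/year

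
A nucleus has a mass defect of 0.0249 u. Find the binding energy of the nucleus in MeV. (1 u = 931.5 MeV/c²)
B.E. = Δm × 931.5 = 23.19 MeV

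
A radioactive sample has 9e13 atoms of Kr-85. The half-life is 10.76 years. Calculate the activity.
A = λN = 5.798e12 decays/year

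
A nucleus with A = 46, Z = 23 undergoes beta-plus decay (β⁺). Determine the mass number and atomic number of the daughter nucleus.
Daughter: A = 46, Z = 22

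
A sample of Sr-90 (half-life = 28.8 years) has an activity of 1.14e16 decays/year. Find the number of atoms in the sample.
N = A/λ = 4.737e17 atoms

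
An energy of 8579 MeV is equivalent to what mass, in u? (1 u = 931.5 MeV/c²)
m = E/c² = 9.21 u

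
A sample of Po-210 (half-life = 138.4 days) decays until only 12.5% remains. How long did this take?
t = t½ × log₂(N₀/N) = 415.2 days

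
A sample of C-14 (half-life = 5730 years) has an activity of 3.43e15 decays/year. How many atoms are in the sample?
N = A/λ = 2.835e19 atoms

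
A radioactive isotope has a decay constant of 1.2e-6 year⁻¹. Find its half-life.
t½ = ln(2)/λ = 5.776e5 years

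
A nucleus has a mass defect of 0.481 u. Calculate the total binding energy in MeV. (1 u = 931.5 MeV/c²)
B.E. = Δm × 931.5 = 448.1 MeV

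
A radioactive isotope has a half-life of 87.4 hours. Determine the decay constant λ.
λ = ln(2)/t½ = 0.007931 hour⁻¹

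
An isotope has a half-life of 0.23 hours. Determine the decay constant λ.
λ = ln(2)/t½ = 3.014 hour⁻¹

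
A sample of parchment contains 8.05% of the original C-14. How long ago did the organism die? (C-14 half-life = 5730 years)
Age = t½ × log₂(1/ratio) = 20830 years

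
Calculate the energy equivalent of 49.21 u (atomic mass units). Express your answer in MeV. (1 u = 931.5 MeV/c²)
E = mc² = 45840 MeV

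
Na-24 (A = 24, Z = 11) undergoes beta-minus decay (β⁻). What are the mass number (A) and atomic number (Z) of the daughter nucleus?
Daughter: A = 24, Z = 12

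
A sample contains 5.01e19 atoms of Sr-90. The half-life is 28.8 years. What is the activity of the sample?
A = λN = 1.206e18 decays/year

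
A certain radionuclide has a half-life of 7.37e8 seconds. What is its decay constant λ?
λ = ln(2)/t½ = 9.405e-10 second⁻¹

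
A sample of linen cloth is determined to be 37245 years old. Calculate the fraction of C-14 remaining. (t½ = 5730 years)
N/N₀ = (1/2)^(t/t½) = 0.01105 = 1.1%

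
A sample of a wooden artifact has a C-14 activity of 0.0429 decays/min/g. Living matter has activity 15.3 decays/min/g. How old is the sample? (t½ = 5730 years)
Age = t½ × log₂(A₀/A) = 48580 years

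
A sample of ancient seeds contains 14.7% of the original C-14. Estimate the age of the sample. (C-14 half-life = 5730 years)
Age = t½ × log₂(1/ratio) = 15850 years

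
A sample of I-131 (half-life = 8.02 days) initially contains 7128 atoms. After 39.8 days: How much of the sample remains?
N = N₀(1/2)^(t/t½) = 228.6 atoms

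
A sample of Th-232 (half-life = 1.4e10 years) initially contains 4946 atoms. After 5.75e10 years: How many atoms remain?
N = N₀(1/2)^(t/t½) = 287 atoms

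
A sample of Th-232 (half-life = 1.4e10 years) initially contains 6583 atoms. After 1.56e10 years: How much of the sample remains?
N = N₀(1/2)^(t/t½) = 3041 atoms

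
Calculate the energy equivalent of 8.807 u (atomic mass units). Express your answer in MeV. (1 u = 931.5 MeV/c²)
E = mc² = 8204 MeV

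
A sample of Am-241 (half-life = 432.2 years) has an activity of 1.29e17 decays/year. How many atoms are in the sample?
N = A/λ = 8.044e19 atoms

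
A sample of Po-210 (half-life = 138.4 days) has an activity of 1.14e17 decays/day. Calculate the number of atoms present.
N = A/λ = 2.276e19 atoms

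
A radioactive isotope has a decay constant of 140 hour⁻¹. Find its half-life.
t½ = ln(2)/λ = 0.004951 hours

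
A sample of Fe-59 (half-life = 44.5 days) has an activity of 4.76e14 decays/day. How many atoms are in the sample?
N = A/λ = 3.056e16 atoms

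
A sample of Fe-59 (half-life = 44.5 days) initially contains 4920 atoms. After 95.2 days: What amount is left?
N = N₀(1/2)^(t/t½) = 1117 atoms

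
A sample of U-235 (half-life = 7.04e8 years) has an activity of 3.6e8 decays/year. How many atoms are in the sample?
N = A/λ = 3.656e17 atoms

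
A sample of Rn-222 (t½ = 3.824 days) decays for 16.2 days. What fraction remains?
N/N₀ = (1/2)^(t/t½) = 0.05305 = 5.31%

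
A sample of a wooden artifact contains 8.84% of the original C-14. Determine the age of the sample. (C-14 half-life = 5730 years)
Age = t½ × log₂(1/ratio) = 20050 years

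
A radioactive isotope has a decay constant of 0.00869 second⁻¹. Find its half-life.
t½ = ln(2)/λ = 79.76 seconds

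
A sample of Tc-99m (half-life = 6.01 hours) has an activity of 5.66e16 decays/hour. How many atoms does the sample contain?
N = A/λ = 4.908e17 atoms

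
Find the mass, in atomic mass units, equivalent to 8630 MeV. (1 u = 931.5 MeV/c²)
m = E/c² = 9.265 u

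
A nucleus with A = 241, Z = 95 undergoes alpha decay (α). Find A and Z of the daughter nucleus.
Daughter: A = 237, Z = 93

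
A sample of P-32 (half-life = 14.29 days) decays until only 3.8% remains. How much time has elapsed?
t = t½ × log₂(N₀/N) = 67.42 days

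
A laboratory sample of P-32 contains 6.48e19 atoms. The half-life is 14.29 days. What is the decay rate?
A = λN = 3.143e18 decays/day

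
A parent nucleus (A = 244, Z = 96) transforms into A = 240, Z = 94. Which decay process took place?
ΔA = -4, ΔZ = -2 ⇒ alpha decay (α)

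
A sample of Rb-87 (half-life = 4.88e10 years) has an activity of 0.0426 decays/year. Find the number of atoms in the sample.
N = A/λ = 2.999e9 atoms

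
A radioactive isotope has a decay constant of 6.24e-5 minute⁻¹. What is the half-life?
t½ = ln(2)/λ = 11110 minutes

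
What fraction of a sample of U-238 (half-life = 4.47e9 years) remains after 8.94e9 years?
N/N₀ = (1/2)^(t/t½) = 0.25 = 25%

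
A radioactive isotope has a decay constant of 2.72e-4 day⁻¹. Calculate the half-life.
t½ = ln(2)/λ = 2548 days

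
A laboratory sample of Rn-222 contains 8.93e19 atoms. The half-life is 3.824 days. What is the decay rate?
A = λN = 1.619e19 decays/day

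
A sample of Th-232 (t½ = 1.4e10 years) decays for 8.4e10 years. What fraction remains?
N/N₀ = (1/2)^(t/t½) = 0.01562 = 1.56%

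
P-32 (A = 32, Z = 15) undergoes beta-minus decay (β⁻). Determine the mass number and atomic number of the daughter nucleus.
Daughter: A = 32, Z = 16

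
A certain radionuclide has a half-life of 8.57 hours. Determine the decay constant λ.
λ = ln(2)/t½ = 0.08088 hour⁻¹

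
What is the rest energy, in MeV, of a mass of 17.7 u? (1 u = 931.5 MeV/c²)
E = mc² = 16490 MeV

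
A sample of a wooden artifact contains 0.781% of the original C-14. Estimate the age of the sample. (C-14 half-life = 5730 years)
Age = t½ × log₂(1/ratio) = 40110 years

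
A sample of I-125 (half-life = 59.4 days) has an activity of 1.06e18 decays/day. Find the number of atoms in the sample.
N = A/λ = 9.084e19 atoms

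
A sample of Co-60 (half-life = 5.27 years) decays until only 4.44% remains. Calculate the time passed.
t = t½ × log₂(N₀/N) = 23.68 years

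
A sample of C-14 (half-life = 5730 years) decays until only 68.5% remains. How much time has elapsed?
t = t½ × log₂(N₀/N) = 3128 years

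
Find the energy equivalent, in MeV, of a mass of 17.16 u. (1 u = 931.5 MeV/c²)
E = mc² = 15980 MeV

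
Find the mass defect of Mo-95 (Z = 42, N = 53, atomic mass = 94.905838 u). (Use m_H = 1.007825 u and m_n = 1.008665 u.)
Δm = Z·m_H + N·m_n − M = 0.8821 u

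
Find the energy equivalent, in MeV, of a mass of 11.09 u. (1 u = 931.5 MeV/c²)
E = mc² = 10330 MeV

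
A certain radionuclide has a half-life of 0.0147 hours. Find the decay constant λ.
λ = ln(2)/t½ = 47.15 hour⁻¹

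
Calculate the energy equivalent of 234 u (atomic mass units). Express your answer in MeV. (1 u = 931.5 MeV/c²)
E = mc² = 2.18e5 MeV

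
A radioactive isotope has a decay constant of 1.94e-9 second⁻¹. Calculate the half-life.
t½ = ln(2)/λ = 3.573e8 seconds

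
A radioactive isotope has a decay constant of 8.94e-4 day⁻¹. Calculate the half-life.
t½ = ln(2)/λ = 775.3 days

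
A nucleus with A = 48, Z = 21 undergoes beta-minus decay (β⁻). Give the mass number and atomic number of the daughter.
Daughter: A = 48, Z = 22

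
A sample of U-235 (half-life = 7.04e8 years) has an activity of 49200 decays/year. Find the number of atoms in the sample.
N = A/λ = 4.997e13 atoms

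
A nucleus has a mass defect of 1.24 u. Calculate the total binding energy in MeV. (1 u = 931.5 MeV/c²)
B.E. = Δm × 931.5 = 1155 MeV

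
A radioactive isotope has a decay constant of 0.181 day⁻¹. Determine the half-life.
t½ = ln(2)/λ = 3.83 days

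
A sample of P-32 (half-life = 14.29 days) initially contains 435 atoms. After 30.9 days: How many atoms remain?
N = N₀(1/2)^(t/t½) = 97.18 atoms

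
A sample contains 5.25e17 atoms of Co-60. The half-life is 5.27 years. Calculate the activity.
A = λN = 6.905e16 decays/year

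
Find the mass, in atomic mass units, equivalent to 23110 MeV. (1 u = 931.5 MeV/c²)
m = E/c² = 24.81 u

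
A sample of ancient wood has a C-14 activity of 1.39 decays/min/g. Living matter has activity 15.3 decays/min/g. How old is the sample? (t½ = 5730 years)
Age = t½ × log₂(A₀/A) = 19830 years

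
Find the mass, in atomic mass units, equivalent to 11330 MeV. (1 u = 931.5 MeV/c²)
m = E/c² = 12.16 u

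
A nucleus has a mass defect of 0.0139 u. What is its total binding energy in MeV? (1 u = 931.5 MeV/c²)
B.E. = Δm × 931.5 = 12.95 MeV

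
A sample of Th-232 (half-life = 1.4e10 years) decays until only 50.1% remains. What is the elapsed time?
t = t½ × log₂(N₀/N) = 1.396e10 years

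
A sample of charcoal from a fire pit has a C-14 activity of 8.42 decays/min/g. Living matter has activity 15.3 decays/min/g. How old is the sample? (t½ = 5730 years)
Age = t½ × log₂(A₀/A) = 4937 years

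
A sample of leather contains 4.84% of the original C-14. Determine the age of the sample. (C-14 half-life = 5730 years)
Age = t½ × log₂(1/ratio) = 25030 years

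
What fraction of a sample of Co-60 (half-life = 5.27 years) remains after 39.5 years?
N/N₀ = (1/2)^(t/t½) = 0.005542 = 0.554%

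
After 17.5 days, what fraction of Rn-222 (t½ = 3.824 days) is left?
N/N₀ = (1/2)^(t/t½) = 0.04192 = 4.19%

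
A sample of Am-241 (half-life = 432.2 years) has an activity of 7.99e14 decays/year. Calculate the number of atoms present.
N = A/λ = 4.982e17 atoms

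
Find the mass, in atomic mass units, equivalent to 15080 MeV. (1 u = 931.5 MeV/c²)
m = E/c² = 16.19 u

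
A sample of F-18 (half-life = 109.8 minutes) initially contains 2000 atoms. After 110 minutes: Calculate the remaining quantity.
N = N₀(1/2)^(t/t½) = 998.7 atoms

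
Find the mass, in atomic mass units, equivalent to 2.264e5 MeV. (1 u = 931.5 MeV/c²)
m = E/c² = 243 u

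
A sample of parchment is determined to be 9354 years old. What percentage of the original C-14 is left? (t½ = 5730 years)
N/N₀ = (1/2)^(t/t½) = 0.3225 = 32.3%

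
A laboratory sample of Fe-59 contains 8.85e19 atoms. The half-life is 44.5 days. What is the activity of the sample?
A = λN = 1.379e18 decays/day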